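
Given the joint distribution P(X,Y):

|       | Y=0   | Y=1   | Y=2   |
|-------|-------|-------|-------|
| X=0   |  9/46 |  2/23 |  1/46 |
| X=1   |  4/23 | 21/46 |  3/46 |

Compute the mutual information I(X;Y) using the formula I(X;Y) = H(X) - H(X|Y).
0.1026 bits

I(X;Y) = H(X) - H(X|Y)

Marginal of X (row sums):
  P(X=0) = 9/46 + 2/23 + 1/46 = 7/23
  P(X=1) = 4/23 + 21/46 + 3/46 = 16/23
H(X) = -[(7/23)·log₂(7/23) + (16/23)·log₂(16/23)]
  = 0.52232 + 0.36422 = 0.88654 bits

Marginal of Y (column sums):
  P(Y=0) = 9/46 + 4/23 = 17/46
  P(Y=1) = 2/23 + 21/46 = 25/46
  P(Y=2) = 1/46 + 3/46 = 2/23
H(X|Y) = Σ_y P(y)·H(X|Y=y):
  Y=0: P(Y=0) = 17/46, P(X|Y=0) = (9/17, 8/17) → H(X|Y=0) = 0.99750
  Y=1: P(Y=1) = 25/46, P(X|Y=1) = (4/25, 21/25) → H(X|Y=1) = 0.63431
  Y=2: P(Y=2) = 2/23, P(X|Y=2) = (1/4, 3/4) → H(X|Y=2) = 0.81128
H(X|Y) = (17/46)·0.99750 + (25/46)·0.63431 + (2/23)·0.81128 = 0.78392 bits

I(X;Y) = H(X) - H(X|Y) = 0.88654 - 0.78392 = 0.1026 bits

Cross-check via I(X;Y) = H(X) + H(Y) - H(X,Y): computing H(Y) from the column sums and H(X,Y) from the 6 cells in the same way gives H(Y) = 1.31523 bits and H(X,Y) = 2.09915 bits, so
I(X;Y) = 0.88654 + 1.31523 - 2.09915 = 0.1026 bits ✓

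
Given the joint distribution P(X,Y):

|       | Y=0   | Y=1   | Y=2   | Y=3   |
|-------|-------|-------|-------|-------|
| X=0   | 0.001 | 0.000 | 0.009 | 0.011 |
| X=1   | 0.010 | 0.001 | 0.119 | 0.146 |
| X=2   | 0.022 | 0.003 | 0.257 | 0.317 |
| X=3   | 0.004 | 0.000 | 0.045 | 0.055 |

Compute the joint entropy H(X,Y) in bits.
2.6286 bits

H(X,Y) = -Σ_{x,y} P(x,y) log₂ P(x,y). Per-cell terms -P(x,y)·log₂P(x,y):
  X=0: 0.0100, 0.0000, 0.0612, 0.0716
  X=1: 0.0664, 0.0100, 0.3654, 0.4053
  X=2: 0.1211, 0.0251, 0.5038, 0.5254
  X=3: 0.0319, 0.0000, 0.2013, 0.2301
  (cells with P = 0 contribute 0)
Sum of the 16 terms: H(X,Y) = 2.6286 bits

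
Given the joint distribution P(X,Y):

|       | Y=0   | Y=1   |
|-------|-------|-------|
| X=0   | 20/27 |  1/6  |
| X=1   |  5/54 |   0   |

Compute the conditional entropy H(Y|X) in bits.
0.6243 bits

H(Y|X) = H(X,Y) - H(X)

H(X,Y) = -Σ_{x,y} P(x,y) log₂ P(x,y). Per-cell terms -P(x,y)·log₂P(x,y):
  X=0: 0.3207, 0.4308
  X=1: 0.3179, 0.0000
  (cells with P = 0 contribute 0)
Sum of the 4 terms: H(X,Y) = 1.0694 bits

Marginal of X (row sums):
  P(X=0) = 20/27 + 1/6 = 49/54
  P(X=1) = 5/54 + 0 = 5/54
H(X) = -[(49/54)·log₂(49/54) + (5/54)·log₂(5/54)]
  = 0.1272 + 0.3179 = 0.4451 bits

H(Y|X) = H(X,Y) - H(X) = 1.0694 - 0.4451 = 0.6243 bits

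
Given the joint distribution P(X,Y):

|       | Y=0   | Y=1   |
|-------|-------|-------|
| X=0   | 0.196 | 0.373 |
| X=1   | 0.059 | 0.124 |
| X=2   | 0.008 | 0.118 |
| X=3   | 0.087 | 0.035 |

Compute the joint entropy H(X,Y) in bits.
2.5011 bits

H(X,Y) = -Σ_{x,y} P(x,y) log₂ P(x,y). Per-cell terms -P(x,y)·log₂P(x,y):
  X=0: 0.4608, 0.5307
  X=1: 0.2409, 0.3734
  X=2: 0.0557, 0.3638
  X=3: 0.3065, 0.1693
Sum of the 8 terms: H(X,Y) = 2.5011 bits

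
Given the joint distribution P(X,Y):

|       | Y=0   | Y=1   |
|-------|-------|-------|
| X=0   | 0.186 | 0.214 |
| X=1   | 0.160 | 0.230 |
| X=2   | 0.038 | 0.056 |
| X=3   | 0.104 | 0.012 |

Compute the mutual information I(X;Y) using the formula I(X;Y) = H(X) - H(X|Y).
0.0730 bits

I(X;Y) = H(X) - H(X|Y)

Marginal of X (row sums):
  P(X=0) = 0.186 + 0.214 = 0.400
  P(X=1) = 0.160 + 0.230 = 0.390
  P(X=2) = 0.038 + 0.056 = 0.094
  P(X=3) = 0.104 + 0.012 = 0.116
H(X) = -[0.400·log₂(0.400) + 0.390·log₂(0.390) + 0.094·log₂(0.094) + 0.116·log₂(0.116)]
  = 0.5287712 + 0.5297970 + 0.3206524 + 0.3605052 = 1.739726 bits

Marginal of Y (column sums):
  P(Y=0) = 0.186 + 0.160 + 0.038 + 0.104 = 0.488
  P(Y=1) = 0.214 + 0.230 + 0.056 + 0.012 = 0.512
H(X|Y) = Σ_y P(y)·H(X|Y=y):
  Y=0: P(Y=0) = 0.488, P(X|Y=0) = (93/244, 20/61, 19/244, 13/61) → H(X|Y=0) = 1.8199607
  Y=1: P(Y=1) = 0.512, P(X|Y=1) = (107/256, 115/256, 7/64, 3/128) → H(X|Y=1) = 1.5207655
H(X|Y) = 0.488·1.8199607 + 0.512·1.5207655 = 1.666773 bits

I(X;Y) = H(X) - H(X|Y) = 1.739726 - 1.666773 = 0.0730 bits

Cross-check via I(X;Y) = H(X) + H(Y) - H(X,Y): computing H(Y) from the column sums and H(X,Y) from the 8 cells in the same way gives H(Y) = 0.999584 bits and H(X,Y) = 2.666357 bits, so
I(X;Y) = 1.739726 + 0.999584 - 2.666357 = 0.0730 bits ✓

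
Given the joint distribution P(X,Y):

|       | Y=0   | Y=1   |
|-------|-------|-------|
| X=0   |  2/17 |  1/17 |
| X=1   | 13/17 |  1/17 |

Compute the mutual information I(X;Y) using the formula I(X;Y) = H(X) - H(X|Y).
0.0548 bits

I(X;Y) = H(X) - H(X|Y)

Marginal of X (row sums):
  P(X=0) = 2/17 + 1/17 = 3/17
  P(X=1) = 13/17 + 1/17 = 14/17
H(X) = -[(3/17)·log₂(3/17) + (14/17)·log₂(14/17)]
  = 0.4416 + 0.2307 = 0.6723 bits

Marginal of Y (column sums):
  P(Y=0) = 2/17 + 13/17 = 15/17
  P(Y=1) = 1/17 + 1/17 = 2/17
H(X|Y) = Σ_y P(y)·H(X|Y=y):
  Y=0: P(Y=0) = 15/17, P(X|Y=0) = (2/15, 13/15) → H(X|Y=0) = 0.5665
  Y=1: P(Y=1) = 2/17, P(X|Y=1) = (1/2, 1/2) → H(X|Y=1) = 1.0000
H(X|Y) = (15/17)·0.5665 + (2/17)·1.0000 = 0.6175 bits

I(X;Y) = H(X) - H(X|Y) = 0.6723 - 0.6175 = 0.0548 bits

Cross-check via I(X;Y) = H(X) + H(Y) - H(X,Y): computing H(Y) from the column sums and H(X,Y) from the 4 cells in the same way gives H(Y) = 0.5226 bits and H(X,Y) = 1.1401 bits, so
I(X;Y) = 0.6723 + 0.5226 - 1.1401 = 0.0548 bits ✓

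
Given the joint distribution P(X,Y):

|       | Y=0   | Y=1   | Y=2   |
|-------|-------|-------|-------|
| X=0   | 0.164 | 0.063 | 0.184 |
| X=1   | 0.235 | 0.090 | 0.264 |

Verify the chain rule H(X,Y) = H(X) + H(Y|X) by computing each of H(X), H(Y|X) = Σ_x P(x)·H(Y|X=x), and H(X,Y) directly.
H(X) = 0.9770 bits, H(Y|X) = 1.4623 bits, H(X,Y) = 2.4393 bits

Marginal of X (row sums):
  P(X=0) = 0.164 + 0.063 + 0.184 = 0.411
  P(X=1) = 0.235 + 0.090 + 0.264 = 0.589
H(X) = -[0.411·log₂(0.411) + 0.589·log₂(0.589)]
  = 0.52723 + 0.44980 = 0.9770 bits

H(Y|X) = Σ_x P(x)·H(Y|X=x):
  X=0: P(X=0) = 0.411, P(Y|X=0) = (164/411, 21/137, 184/411) → H(Y|X=0) = 1.46270
  X=1: P(X=1) = 0.589, P(Y|X=1) = (235/589, 90/589, 264/589) → H(Y|X=1) = 1.46194
H(Y|X) = 0.411·1.46270 + 0.589·1.46194 = 1.4623 bits

H(X,Y) = -Σ_{x,y} P(x,y) log₂ P(x,y). Per-cell terms -P(x,y)·log₂P(x,y):
  X=0: 0.42775, 0.25128, 0.44937
  X=1: 0.49098, 0.31265, 0.50725
Sum of the 6 terms: H(X,Y) = 2.4393 bits

Chain rule check:
  H(X) + H(Y|X) = 0.9770 + 1.4623 = 2.4393 bits
  H(X,Y) = 2.4393 bits
✓ Chain rule verified.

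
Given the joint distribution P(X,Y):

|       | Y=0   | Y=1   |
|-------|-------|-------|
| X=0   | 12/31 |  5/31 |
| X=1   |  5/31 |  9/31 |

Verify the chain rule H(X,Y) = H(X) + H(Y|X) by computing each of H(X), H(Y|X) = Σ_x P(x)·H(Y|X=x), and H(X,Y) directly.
H(X) = 0.9932 bits, H(Y|X) = 0.9039 bits, H(X,Y) = 1.8972 bits

Marginal of X (row sums):
  P(X=0) = 12/31 + 5/31 = 17/31
  P(X=1) = 5/31 + 9/31 = 14/31
H(X) = -[(17/31)·log₂(17/31) + (14/31)·log₂(14/31)]
  = 0.4753 + 0.5179 = 0.9932 bits

H(Y|X) = Σ_x P(x)·H(Y|X=x):
  X=0: P(X=0) = 17/31, P(Y|X=0) = (12/17, 5/17) → H(Y|X=0) = 0.8740
  X=1: P(X=1) = 14/31, P(Y|X=1) = (5/14, 9/14) → H(Y|X=1) = 0.9403
H(Y|X) = (17/31)·0.8740 + (14/31)·0.9403 = 0.9039 bits

H(X,Y) = -Σ_{x,y} P(x,y) log₂ P(x,y). Per-cell terms -P(x,y)·log₂P(x,y):
  X=0: 0.5300, 0.4246
  X=1: 0.4246, 0.5180
Sum of the 4 terms: H(X,Y) = 1.8972 bits

Chain rule check:
  H(X) + H(Y|X) = 0.9932 + 0.9039 = 1.8971 bits
  H(X,Y) = 1.8972 bits
✓ Chain rule verified (Δ = 0.0001 is 4-dp rounding noise: each of the three values was rounded independently).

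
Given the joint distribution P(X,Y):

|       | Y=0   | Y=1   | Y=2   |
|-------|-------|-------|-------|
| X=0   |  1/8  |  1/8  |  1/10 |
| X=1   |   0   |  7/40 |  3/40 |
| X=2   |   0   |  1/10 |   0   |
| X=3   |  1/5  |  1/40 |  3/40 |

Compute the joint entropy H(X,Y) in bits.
3.0124 bits

H(X,Y) = -Σ_{x,y} P(x,y) log₂ P(x,y). Per-cell terms -P(x,y)·log₂P(x,y):
  X=0: 0.37500, 0.37500, 0.33219
  X=1: 0.00000, 0.44005, 0.28027
  X=2: 0.00000, 0.33219, 0.00000
  X=3: 0.46439, 0.13305, 0.28027
  (cells with P = 0 contribute 0)
Sum of the 12 terms: H(X,Y) = 3.0124 bits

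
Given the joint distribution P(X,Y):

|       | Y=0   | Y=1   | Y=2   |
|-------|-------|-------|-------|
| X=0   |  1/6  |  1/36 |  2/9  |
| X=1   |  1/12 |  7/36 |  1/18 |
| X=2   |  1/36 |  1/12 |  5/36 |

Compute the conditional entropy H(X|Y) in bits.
1.3221 bits

H(X|Y) = H(X,Y) - H(Y)

H(X,Y) = -Σ_{x,y} P(x,y) log₂ P(x,y). Per-cell terms -P(x,y)·log₂P(x,y):
  X=0: 0.430827, 0.143609, 0.482206
  X=1: 0.298747, 0.459389, 0.231663
  X=2: 0.143609, 0.298747, 0.395555
Sum of the 9 terms: H(X,Y) = 2.88435 bits

Marginal of Y (column sums):
  P(Y=0) = 1/6 + 1/12 + 1/36 = 5/18
  P(Y=1) = 1/36 + 7/36 + 1/12 = 11/36
  P(Y=2) = 2/9 + 1/18 + 5/36 = 5/12
H(Y) = -[(5/18)·log₂(5/18) + (11/36)·log₂(11/36) + (5/12)·log₂(5/12)]
  = 0.513332 + 0.522651 + 0.526264 = 1.56225 bits

H(X|Y) = H(X,Y) - H(Y) = 2.88435 - 1.56225 = 1.3221 bits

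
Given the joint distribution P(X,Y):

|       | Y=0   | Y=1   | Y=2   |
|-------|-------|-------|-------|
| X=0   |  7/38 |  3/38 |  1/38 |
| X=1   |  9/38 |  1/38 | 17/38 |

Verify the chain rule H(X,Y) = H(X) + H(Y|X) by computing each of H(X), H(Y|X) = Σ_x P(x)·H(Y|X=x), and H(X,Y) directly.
H(X) = 0.8680 bits, H(Y|X) = 1.1582 bits, H(X,Y) = 2.0263 bits

Marginal of X (row sums):
  P(X=0) = 7/38 + 3/38 + 1/38 = 11/38
  P(X=1) = 9/38 + 1/38 + 17/38 = 27/38
H(X) = -[(11/38)·log₂(11/38) + (27/38)·log₂(27/38)]
  = 0.51772 + 0.35032 = 0.8680 bits

H(Y|X) = Σ_x P(x)·H(Y|X=x):
  X=0: P(X=0) = 11/38, P(Y|X=0) = (7/11, 3/11, 1/11) → H(Y|X=0) = 1.24067
  X=1: P(X=1) = 27/38, P(Y|X=1) = (1/3, 1/27, 17/27) → H(Y|X=1) = 1.12466
H(Y|X) = (11/38)·1.24067 + (27/38)·1.12466 = 1.1582 bits

H(X,Y) = -Σ_{x,y} P(x,y) log₂ P(x,y). Per-cell terms -P(x,y)·log₂P(x,y):
  X=0: 0.44958, 0.28918, 0.13810
  X=1: 0.49216, 0.13810, 0.51916
Sum of the 6 terms: H(X,Y) = 2.0263 bits

Chain rule check:
  H(X) + H(Y|X) = 0.8680 + 1.1582 = 2.0262 bits
  H(X,Y) = 2.0263 bits
✓ Chain rule verified (Δ = 0.0001 is 4-dp rounding noise: each of the three values was rounded independently).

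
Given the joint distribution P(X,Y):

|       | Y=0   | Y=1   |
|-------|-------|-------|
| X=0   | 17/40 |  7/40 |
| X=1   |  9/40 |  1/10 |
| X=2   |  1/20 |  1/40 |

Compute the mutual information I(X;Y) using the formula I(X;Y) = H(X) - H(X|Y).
0.0005 bits

I(X;Y) = H(X) - H(X|Y)

Marginal of X (row sums):
  P(X=0) = 17/40 + 7/40 = 3/5
  P(X=1) = 9/40 + 1/10 = 13/40
  P(X=2) = 1/20 + 1/40 = 3/40
H(X) = -[(3/5)·log₂(3/5) + (13/40)·log₂(13/40) + (3/40)·log₂(3/40)]
  = 0.44218 + 0.52698 + 0.28027 = 1.2494 bits

Marginal of Y (column sums):
  P(Y=0) = 17/40 + 9/40 + 1/20 = 7/10
  P(Y=1) = 7/40 + 1/10 + 1/40 = 3/10
H(X|Y) = Σ_y P(y)·H(X|Y=y):
  Y=0: P(Y=0) = 7/10, P(X|Y=0) = (17/28, 9/28, 1/14) → H(X|Y=0) = 1.23535
  Y=1: P(Y=1) = 3/10, P(X|Y=1) = (7/12, 1/3, 1/12) → H(X|Y=1) = 1.28067
H(X|Y) = (7/10)·1.23535 + (3/10)·1.28067 = 1.2489 bits

I(X;Y) = H(X) - H(X|Y) = 1.2494 - 1.2489 = 0.0005 bits

Cross-check via I(X;Y) = H(X) + H(Y) - H(X,Y): computing H(Y) from the column sums and H(X,Y) from the 6 cells in the same way gives H(Y) = 0.8813 bits and H(X,Y) = 2.1302 bits, so
I(X;Y) = 1.2494 + 0.8813 - 2.1302 = 0.0005 bits ✓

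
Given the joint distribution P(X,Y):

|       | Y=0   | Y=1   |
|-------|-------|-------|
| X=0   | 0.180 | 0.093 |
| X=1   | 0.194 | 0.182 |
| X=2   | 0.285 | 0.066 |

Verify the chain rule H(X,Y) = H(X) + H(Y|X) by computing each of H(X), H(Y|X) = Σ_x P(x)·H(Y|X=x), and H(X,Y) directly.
H(X) = 1.5721 bits, H(Y|X) = 0.8731 bits, H(X,Y) = 2.4453 bits

Marginal of X (row sums):
  P(X=0) = 0.180 + 0.093 = 0.273
  P(X=1) = 0.194 + 0.182 = 0.376
  P(X=2) = 0.285 + 0.066 = 0.351
H(X) = -[0.273·log₂(0.273) + 0.376·log₂(0.376) + 0.351·log₂(0.351)]
  = 0.5113 + 0.5306 + 0.5302 = 1.5721 bits

H(Y|X) = Σ_x P(x)·H(Y|X=x):
  X=0: P(X=0) = 0.273, P(Y|X=0) = (60/91, 31/91) → H(Y|X=0) = 0.9254
  X=1: P(X=1) = 0.376, P(Y|X=1) = (97/188, 91/188) → H(Y|X=1) = 0.9993
  X=2: P(X=2) = 0.351, P(Y|X=2) = (95/117, 22/117) → H(Y|X=2) = 0.6973
H(Y|X) = 0.273·0.9254 + 0.376·0.9993 + 0.351·0.6973 = 0.8731 bits

H(X,Y) = -Σ_{x,y} P(x,y) log₂ P(x,y). Per-cell terms -P(x,y)·log₂P(x,y):
  X=0: 0.4453, 0.3187
  X=1: 0.4590, 0.4474
  X=2: 0.5161, 0.2588
Sum of the 6 terms: H(X,Y) = 2.4453 bits

Chain rule check:
  H(X) + H(Y|X) = 1.5721 + 0.8731 = 2.4452 bits
  H(X,Y) = 2.4453 bits
✓ Chain rule verified (Δ = 0.0001 is 4-dp rounding noise: each of the three values was rounded independently).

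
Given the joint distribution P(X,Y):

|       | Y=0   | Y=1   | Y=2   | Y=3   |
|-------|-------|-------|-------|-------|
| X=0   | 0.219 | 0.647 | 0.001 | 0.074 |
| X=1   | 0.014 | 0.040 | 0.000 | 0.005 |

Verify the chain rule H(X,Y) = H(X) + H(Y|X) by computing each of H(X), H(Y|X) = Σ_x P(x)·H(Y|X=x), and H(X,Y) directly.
H(X) = 0.3235 bits, H(Y|X) = 1.1609 bits, H(X,Y) = 1.4844 bits

Marginal of X (row sums):
  P(X=0) = 0.219 + 0.647 + 0.001 + 0.074 = 0.941
  P(X=1) = 0.014 + 0.040 + 0.000 + 0.005 = 0.059
H(X) = -[0.941·log₂(0.941) + 0.059·log₂(0.059)]
  = 0.0826 + 0.2409 = 0.3235 bits

H(Y|X) = Σ_x P(x)·H(Y|X=x):
  X=0: P(X=0) = 0.941, P(Y|X=0) = (219/941, 647/941, 1/941, 74/941) → H(Y|X=0) = 1.1601
  X=1: P(X=1) = 0.059, P(Y|X=1) = (14/59, 40/59, 0, 5/59) → H(Y|X=1) = 1.1743
H(Y|X) = 0.941·1.1601 + 0.059·1.1743 = 1.1609 bits

H(X,Y) = -Σ_{x,y} P(x,y) log₂ P(x,y). Per-cell terms -P(x,y)·log₂P(x,y):
  X=0: 0.4798, 0.4064, 0.0100, 0.2780
  X=1: 0.0862, 0.1858, 0.0000, 0.0382
  (cells with P = 0 contribute 0)
Sum of the 8 terms: H(X,Y) = 1.4844 bits

Chain rule check:
  H(X) + H(Y|X) = 0.3235 + 1.1609 = 1.4844 bits
  H(X,Y) = 1.4844 bits
✓ Chain rule verified.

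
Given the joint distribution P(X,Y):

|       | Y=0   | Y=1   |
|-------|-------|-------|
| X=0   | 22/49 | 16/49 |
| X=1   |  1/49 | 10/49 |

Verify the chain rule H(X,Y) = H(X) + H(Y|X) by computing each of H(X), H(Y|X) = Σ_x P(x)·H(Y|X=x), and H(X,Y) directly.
H(X) = 0.7683 bits, H(Y|X) = 0.8602 bits, H(X,Y) = 1.6284 bits

Marginal of X (row sums):
  P(X=0) = 22/49 + 16/49 = 38/49
  P(X=1) = 1/49 + 10/49 = 11/49
H(X) = -[(38/49)·log₂(38/49) + (11/49)·log₂(11/49)]
  = 0.284443 + 0.483838 = 0.7683 bits

H(Y|X) = Σ_x P(x)·H(Y|X=x):
  X=0: P(X=0) = 38/49, P(Y|X=0) = (11/19, 8/19) → H(Y|X=0) = 0.981941
  X=1: P(X=1) = 11/49, P(Y|X=1) = (1/11, 10/11) → H(Y|X=1) = 0.439497
H(Y|X) = (38/49)·0.981941 + (11/49)·0.439497 = 0.8602 bits

H(X,Y) = -Σ_{x,y} P(x,y) log₂ P(x,y). Per-cell terms -P(x,y)·log₂P(x,y):
  X=0: 0.518696, 0.527252
  X=1: 0.114586, 0.467915
Sum of the 4 terms: H(X,Y) = 1.6284 bits

Chain rule check:
  H(X) + H(Y|X) = 0.7683 + 0.8602 = 1.6285 bits
  H(X,Y) = 1.6284 bits
✓ Chain rule verified (Δ = 0.0001 is 4-dp rounding noise: each of the three values was rounded independently).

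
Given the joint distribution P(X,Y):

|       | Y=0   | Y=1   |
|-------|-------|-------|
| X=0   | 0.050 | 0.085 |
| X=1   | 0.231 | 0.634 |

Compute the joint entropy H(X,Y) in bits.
1.4236 bits

H(X,Y) = -Σ_{x,y} P(x,y) log₂ P(x,y). Per-cell terms -P(x,y)·log₂P(x,y):
  X=0: 0.216096, 0.302293
  X=1: 0.488342, 0.416820
Sum of the 4 terms: H(X,Y) = 1.4236 bits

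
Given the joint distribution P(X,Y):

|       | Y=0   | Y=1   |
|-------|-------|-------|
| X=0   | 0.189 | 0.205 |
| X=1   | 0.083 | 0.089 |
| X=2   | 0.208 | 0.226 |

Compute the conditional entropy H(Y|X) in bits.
0.9988 bits

H(Y|X) = H(X,Y) - H(X)

H(X,Y) = -Σ_{x,y} P(x,y) log₂ P(x,y). Per-cell terms -P(x,y)·log₂P(x,y):
  X=0: 0.45427, 0.46869
  X=1: 0.29803, 0.31061
  X=2: 0.47119, 0.48491
Sum of the 6 terms: H(X,Y) = 2.4877 bits

Marginal of X (row sums):
  P(X=0) = 0.189 + 0.205 = 0.394
  P(X=1) = 0.083 + 0.089 = 0.172
  P(X=2) = 0.208 + 0.226 = 0.434
H(X) = -[0.394·log₂(0.394) + 0.172·log₂(0.172) + 0.434·log₂(0.434)]
  = 0.52943 + 0.43680 + 0.52264 = 1.4889 bits

H(Y|X) = H(X,Y) - H(X) = 2.4877 - 1.4889 = 0.9988 bits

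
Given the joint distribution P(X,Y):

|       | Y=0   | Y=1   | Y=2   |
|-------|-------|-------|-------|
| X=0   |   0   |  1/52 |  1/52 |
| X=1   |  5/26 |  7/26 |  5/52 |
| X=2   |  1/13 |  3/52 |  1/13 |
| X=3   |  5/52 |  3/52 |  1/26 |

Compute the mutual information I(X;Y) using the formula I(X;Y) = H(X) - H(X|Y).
0.0683 bits

I(X;Y) = H(X) - H(X|Y)

Marginal of X (row sums):
  P(X=0) = 0 + 1/52 + 1/52 = 1/26
  P(X=1) = 5/26 + 7/26 + 5/52 = 29/52
  P(X=2) = 1/13 + 3/52 + 1/13 = 11/52
  P(X=3) = 5/52 + 3/52 + 1/26 = 5/26
H(X) = -[(1/26)·log₂(1/26) + (29/52)·log₂(29/52) + (11/52)·log₂(11/52) + (5/26)·log₂(5/26)]
  = 0.1808 + 0.4698 + 0.4741 + 0.4574 = 1.5821 bits

Marginal of Y (column sums):
  P(Y=0) = 0 + 5/26 + 1/13 + 5/52 = 19/52
  P(Y=1) = 1/52 + 7/26 + 3/52 + 3/52 = 21/52
  P(Y=2) = 1/52 + 5/52 + 1/13 + 1/26 = 3/13
H(X|Y) = Σ_y P(y)·H(X|Y=y):
  Y=0: P(Y=0) = 19/52, P(X|Y=0) = (0, 10/19, 4/19, 5/19) → H(X|Y=0) = 1.4675
  Y=1: P(Y=1) = 21/52, P(X|Y=1) = (1/21, 2/3, 1/7, 1/7) → H(X|Y=1) = 1.4012
  Y=2: P(Y=2) = 3/13, P(X|Y=2) = (1/12, 5/12, 1/3, 1/6) → H(X|Y=2) = 1.7842
H(X|Y) = (19/52)·1.4675 + (21/52)·1.4012 + (3/13)·1.7842 = 1.5138 bits

I(X;Y) = H(X) - H(X|Y) = 1.5821 - 1.5138 = 0.0683 bits

Cross-check via I(X;Y) = H(X) + H(Y) - H(X,Y): computing H(Y) from the column sums and H(X,Y) from the 12 cells in the same way gives H(Y) = 1.5472 bits and H(X,Y) = 3.0610 bits, so
I(X;Y) = 1.5821 + 1.5472 - 3.0610 = 0.0683 bits ✓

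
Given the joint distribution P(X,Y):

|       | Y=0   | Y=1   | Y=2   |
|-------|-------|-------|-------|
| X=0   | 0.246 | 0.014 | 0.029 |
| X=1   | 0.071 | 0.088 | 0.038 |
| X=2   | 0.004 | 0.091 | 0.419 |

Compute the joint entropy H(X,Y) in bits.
2.3632 bits

H(X,Y) = -Σ_{x,y} P(x,y) log₂ P(x,y). Per-cell terms -P(x,y)·log₂P(x,y):
  X=0: 0.4977, 0.0862, 0.1481
  X=1: 0.2709, 0.3086, 0.1793
  X=2: 0.0319, 0.3147, 0.5258
Sum of the 9 terms: H(X,Y) = 2.3632 bits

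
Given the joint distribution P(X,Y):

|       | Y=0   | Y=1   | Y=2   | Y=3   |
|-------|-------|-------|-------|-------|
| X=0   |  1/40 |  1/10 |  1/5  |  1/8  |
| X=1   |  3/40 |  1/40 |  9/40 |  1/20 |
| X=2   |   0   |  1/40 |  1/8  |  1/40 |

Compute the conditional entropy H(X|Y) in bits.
1.3778 bits

H(X|Y) = H(X,Y) - H(Y)

H(X,Y) = -Σ_{x,y} P(x,y) log₂ P(x,y). Per-cell terms -P(x,y)·log₂P(x,y):
  X=0: 0.133048, 0.332193, 0.464386, 0.375000
  X=1: 0.280272, 0.133048, 0.484201, 0.216096
  X=2: 0.000000, 0.133048, 0.375000, 0.133048
  (cells with P = 0 contribute 0)
Sum of the 12 terms: H(X,Y) = 3.05934 bits

Marginal of Y (column sums):
  P(Y=0) = 1/40 + 3/40 + 0 = 1/10
  P(Y=1) = 1/10 + 1/40 + 1/40 = 3/20
  P(Y=2) = 1/5 + 9/40 + 1/8 = 11/20
  P(Y=3) = 1/8 + 1/20 + 1/40 = 1/5
H(Y) = -[(1/10)·log₂(1/10) + (3/20)·log₂(3/20) + (11/20)·log₂(11/20) + (1/5)·log₂(1/5)]
  = 0.332193 + 0.410545 + 0.474373 + 0.464386 = 1.68150 bits

H(X|Y) = H(X,Y) - H(Y) = 3.05934 - 1.68150 = 1.3778 bits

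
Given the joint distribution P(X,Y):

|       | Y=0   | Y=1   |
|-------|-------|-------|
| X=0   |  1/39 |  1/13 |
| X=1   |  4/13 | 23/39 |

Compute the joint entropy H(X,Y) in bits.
1.3927 bits

H(X,Y) = -Σ_{x,y} P(x,y) log₂ P(x,y). Per-cell terms -P(x,y)·log₂P(x,y):
  X=0: 0.13552, 0.28465
  X=1: 0.52321, 0.44929
Sum of the 4 terms: H(X,Y) = 1.3927 bits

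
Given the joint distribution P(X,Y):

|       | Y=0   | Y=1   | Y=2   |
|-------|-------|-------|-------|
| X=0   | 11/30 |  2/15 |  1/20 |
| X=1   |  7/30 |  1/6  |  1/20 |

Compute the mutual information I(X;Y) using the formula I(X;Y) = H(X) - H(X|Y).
0.0170 bits

I(X;Y) = H(X) - H(X|Y)

Marginal of X (row sums):
  P(X=0) = 11/30 + 2/15 + 1/20 = 11/20
  P(X=1) = 7/30 + 1/6 + 1/20 = 9/20
H(X) = -[(11/20)·log₂(11/20) + (9/20)·log₂(9/20)]
  = 0.47437 + 0.51840 = 0.99277 bits

Marginal of Y (column sums):
  P(Y=0) = 11/30 + 7/30 = 3/5
  P(Y=1) = 2/15 + 1/6 = 3/10
  P(Y=2) = 1/20 + 1/20 = 1/10
H(X|Y) = Σ_y P(y)·H(X|Y=y):
  Y=0: P(Y=0) = 3/5, P(X|Y=0) = (11/18, 7/18) → H(X|Y=0) = 0.96408
  Y=1: P(Y=1) = 3/10, P(X|Y=1) = (4/9, 5/9) → H(X|Y=1) = 0.99108
  Y=2: P(Y=2) = 1/10, P(X|Y=2) = (1/2, 1/2) → H(X|Y=2) = 1.00000
H(X|Y) = (3/5)·0.96408 + (3/10)·0.99108 + (1/10)·1.00000 = 0.97577 bits

I(X;Y) = H(X) - H(X|Y) = 0.99277 - 0.97577 = 0.0170 bits

Cross-check via I(X;Y) = H(X) + H(Y) - H(X,Y): computing H(Y) from the column sums and H(X,Y) from the 6 cells in the same way gives H(Y) = 1.29546 bits and H(X,Y) = 2.27123 bits, so
I(X;Y) = 0.99277 + 1.29546 - 2.27123 = 0.0170 bits ✓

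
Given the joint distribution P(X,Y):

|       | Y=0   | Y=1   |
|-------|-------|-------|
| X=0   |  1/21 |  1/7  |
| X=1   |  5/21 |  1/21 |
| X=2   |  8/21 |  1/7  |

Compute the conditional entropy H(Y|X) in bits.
0.7831 bits

H(Y|X) = H(X,Y) - H(X)

H(X,Y) = -Σ_{x,y} P(x,y) log₂ P(x,y). Per-cell terms -P(x,y)·log₂P(x,y):
  X=0: 0.20916, 0.40105
  X=1: 0.49295, 0.20916
  X=2: 0.53041, 0.40105
Sum of the 6 terms: H(X,Y) = 2.2438 bits

Marginal of X (row sums):
  P(X=0) = 1/21 + 1/7 = 4/21
  P(X=1) = 5/21 + 1/21 = 2/7
  P(X=2) = 8/21 + 1/7 = 11/21
H(X) = -[(4/21)·log₂(4/21) + (2/7)·log₂(2/7) + (11/21)·log₂(11/21)]
  = 0.45568 + 0.51639 + 0.48865 = 1.4607 bits

H(Y|X) = H(X,Y) - H(X) = 2.2438 - 1.4607 = 0.7831 bits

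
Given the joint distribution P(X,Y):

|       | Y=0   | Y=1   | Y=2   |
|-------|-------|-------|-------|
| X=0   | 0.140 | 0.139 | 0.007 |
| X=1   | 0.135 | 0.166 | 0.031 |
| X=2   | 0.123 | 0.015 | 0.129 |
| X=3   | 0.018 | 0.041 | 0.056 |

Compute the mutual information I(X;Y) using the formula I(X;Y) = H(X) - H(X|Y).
0.2635 bits

I(X;Y) = H(X) - H(X|Y)

Marginal of X (row sums):
  P(X=0) = 0.140 + 0.139 + 0.007 = 0.286
  P(X=1) = 0.135 + 0.166 + 0.031 = 0.332
  P(X=2) = 0.123 + 0.015 + 0.129 = 0.267
  P(X=3) = 0.018 + 0.041 + 0.056 = 0.115
H(X) = -[0.286·log₂(0.286) + 0.332·log₂(0.332) + 0.267·log₂(0.267) + 0.115·log₂(0.115)]
  = 0.5165 + 0.5281 + 0.5087 + 0.3588 = 1.9121 bits

Marginal of Y (column sums):
  P(Y=0) = 0.140 + 0.135 + 0.123 + 0.018 = 0.416
  P(Y=1) = 0.139 + 0.166 + 0.015 + 0.041 = 0.361
  P(Y=2) = 0.007 + 0.031 + 0.129 + 0.056 = 0.223
H(X|Y) = Σ_y P(y)·H(X|Y=y):
  Y=0: P(Y=0) = 0.416, P(X|Y=0) = (35/104, 135/416, 123/416, 9/208) → H(X|Y=0) = 1.7715
  Y=1: P(Y=1) = 0.361, P(X|Y=1) = (139/361, 166/361, 15/361, 41/361) → H(X|Y=1) = 1.5927
  Y=2: P(Y=2) = 0.223, P(X|Y=2) = (7/223, 31/223, 129/223, 56/223) → H(X|Y=2) = 1.5099
H(X|Y) = 0.416·1.7715 + 0.361·1.5927 + 0.223·1.5099 = 1.6486 bits

I(X;Y) = H(X) - H(X|Y) = 1.9121 - 1.6486 = 0.2635 bits

Cross-check via I(X;Y) = H(X) + H(Y) - H(X,Y): computing H(Y) from the column sums and H(X,Y) from the 12 cells in the same way gives H(Y) = 1.5398 bits and H(X,Y) = 3.1884 bits, so
I(X;Y) = 1.9121 + 1.5398 - 3.1884 = 0.2635 bits ✓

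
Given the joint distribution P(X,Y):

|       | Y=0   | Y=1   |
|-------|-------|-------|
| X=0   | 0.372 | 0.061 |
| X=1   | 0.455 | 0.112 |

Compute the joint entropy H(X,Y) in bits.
1.6475 bits

H(X,Y) = -Σ_{x,y} P(x,y) log₂ P(x,y). Per-cell terms -P(x,y)·log₂P(x,y):
  X=0: 0.53070, 0.24614
  X=1: 0.51691, 0.35374
Sum of the 4 terms: H(X,Y) = 1.6475 bits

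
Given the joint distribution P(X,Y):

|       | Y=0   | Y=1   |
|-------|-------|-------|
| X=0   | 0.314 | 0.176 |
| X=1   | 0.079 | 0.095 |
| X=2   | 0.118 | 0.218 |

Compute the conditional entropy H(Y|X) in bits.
0.9487 bits

H(Y|X) = H(X,Y) - H(X)

H(X,Y) = -Σ_{x,y} P(x,y) log₂ P(x,y). Per-cell terms -P(x,y)·log₂P(x,y):
  X=0: 0.524745, 0.441118
  X=1: 0.289298, 0.322613
  X=2: 0.363811, 0.479077
Sum of the 6 terms: H(X,Y) = 2.42066 bits

Marginal of X (row sums):
  P(X=0) = 0.314 + 0.176 = 0.490
  P(X=1) = 0.079 + 0.095 = 0.174
  P(X=2) = 0.118 + 0.218 = 0.336
H(X) = -[0.490·log₂(0.490) + 0.174·log₂(0.174) + 0.336·log₂(0.336)]
  = 0.504282 + 0.438974 + 0.528685 = 1.47194 bits

H(Y|X) = H(X,Y) - H(X) = 2.42066 - 1.47194 = 0.9487 bits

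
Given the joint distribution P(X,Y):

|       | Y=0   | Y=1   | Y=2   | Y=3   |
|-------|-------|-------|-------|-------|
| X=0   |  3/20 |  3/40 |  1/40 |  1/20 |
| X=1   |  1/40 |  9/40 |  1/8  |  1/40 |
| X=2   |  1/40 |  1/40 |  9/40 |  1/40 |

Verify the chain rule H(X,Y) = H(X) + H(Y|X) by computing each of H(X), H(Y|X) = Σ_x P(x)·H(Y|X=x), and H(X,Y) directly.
H(X) = 1.5710 bits, H(Y|X) = 1.4777 bits, H(X,Y) = 3.0486 bits

Marginal of X (row sums):
  P(X=0) = 3/20 + 3/40 + 1/40 + 1/20 = 3/10
  P(X=1) = 1/40 + 9/40 + 1/8 + 1/40 = 2/5
  P(X=2) = 1/40 + 1/40 + 9/40 + 1/40 = 3/10
H(X) = -[(3/10)·log₂(3/10) + (2/5)·log₂(2/5) + (3/10)·log₂(3/10)]
  = 0.521090 + 0.528771 + 0.521090 = 1.5710 bits

H(Y|X) = Σ_x P(x)·H(Y|X=x):
  X=0: P(X=0) = 3/10, P(Y|X=0) = (1/2, 1/4, 1/12, 1/6) → H(Y|X=0) = 1.729574
  X=1: P(X=1) = 2/5, P(Y|X=1) = (1/16, 9/16, 5/16, 1/16) → H(Y|X=1) = 1.491315
  X=2: P(X=2) = 3/10, P(Y|X=2) = (1/12, 1/12, 3/4, 1/12) → H(Y|X=2) = 1.207519
H(Y|X) = (3/10)·1.729574 + (2/5)·1.491315 + (3/10)·1.207519 = 1.4777 bits

H(X,Y) = -Σ_{x,y} P(x,y) log₂ P(x,y). Per-cell terms -P(x,y)·log₂P(x,y):
  X=0: 0.410545, 0.280272, 0.133048, 0.216096
  X=1: 0.133048, 0.484201, 0.375000, 0.133048
  X=2: 0.133048, 0.133048, 0.484201, 0.133048
Sum of the 12 terms: H(X,Y) = 3.0486 bits

Chain rule check:
  H(X) + H(Y|X) = 1.5710 + 1.4777 = 3.0487 bits
  H(X,Y) = 3.0486 bits
✓ Chain rule verified (Δ = 0.0001 is 4-dp rounding noise: each of the three values was rounded independently).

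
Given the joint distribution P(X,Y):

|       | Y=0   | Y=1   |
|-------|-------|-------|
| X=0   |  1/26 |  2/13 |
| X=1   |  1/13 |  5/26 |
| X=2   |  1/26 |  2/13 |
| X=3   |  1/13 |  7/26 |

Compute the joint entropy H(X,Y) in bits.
2.7289 bits

H(X,Y) = -Σ_{x,y} P(x,y) log₂ P(x,y). Per-cell terms -P(x,y)·log₂P(x,y):
  X=0: 0.1808, 0.4155
  X=1: 0.2846, 0.4574
  X=2: 0.1808, 0.4155
  X=3: 0.2846, 0.5097
Sum of the 8 terms: H(X,Y) = 2.7289 bits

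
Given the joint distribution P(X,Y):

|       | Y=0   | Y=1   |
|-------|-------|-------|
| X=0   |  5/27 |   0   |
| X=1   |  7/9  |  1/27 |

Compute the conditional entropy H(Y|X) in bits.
0.2174 bits

H(Y|X) = H(X,Y) - H(X)

H(X,Y) = -Σ_{x,y} P(x,y) log₂ P(x,y). Per-cell terms -P(x,y)·log₂P(x,y):
  X=0: 0.45055, 0.00000
  X=1: 0.28200, 0.17611
  (cells with P = 0 contribute 0)
Sum of the 4 terms: H(X,Y) = 0.9087 bits

Marginal of X (row sums):
  P(X=0) = 5/27 + 0 = 5/27
  P(X=1) = 7/9 + 1/27 = 22/27
H(X) = -[(5/27)·log₂(5/27) + (22/27)·log₂(22/27)]
  = 0.45055 + 0.24074 = 0.6913 bits

H(Y|X) = H(X,Y) - H(X) = 0.9087 - 0.6913 = 0.2174 bits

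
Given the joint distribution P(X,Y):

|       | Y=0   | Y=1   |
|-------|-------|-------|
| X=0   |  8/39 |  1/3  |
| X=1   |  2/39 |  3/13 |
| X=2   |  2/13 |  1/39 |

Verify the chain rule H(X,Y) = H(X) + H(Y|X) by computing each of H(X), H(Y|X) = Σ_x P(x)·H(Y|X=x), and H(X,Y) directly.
H(X) = 1.4407 bits, H(Y|X) = 0.8154 bits, H(X,Y) = 2.2560 bits

Marginal of X (row sums):
  P(X=0) = 8/39 + 1/3 = 7/13
  P(X=1) = 2/39 + 3/13 = 11/39
  P(X=2) = 2/13 + 1/39 = 7/39
H(X) = -[(7/13)·log₂(7/13) + (11/39)·log₂(11/39) + (7/39)·log₂(7/39)]
  = 0.48089 + 0.51502 + 0.44478 = 1.4407 bits

H(Y|X) = Σ_x P(x)·H(Y|X=x):
  X=0: P(X=0) = 7/13, P(Y|X=0) = (8/21, 13/21) → H(Y|X=0) = 0.95871
  X=1: P(X=1) = 11/39, P(Y|X=1) = (2/11, 9/11) → H(Y|X=1) = 0.68404
  X=2: P(X=2) = 7/39, P(Y|X=2) = (6/7, 1/7) → H(Y|X=2) = 0.59167
H(Y|X) = (7/13)·0.95871 + (11/39)·0.68404 + (7/39)·0.59167 = 0.8154 bits

H(X,Y) = -Σ_{x,y} P(x,y) log₂ P(x,y). Per-cell terms -P(x,y)·log₂P(x,y):
  X=0: 0.46880, 0.52832
  X=1: 0.21976, 0.48819
  X=2: 0.41545, 0.13552
Sum of the 6 terms: H(X,Y) = 2.2560 bits

Chain rule check:
  H(X) + H(Y|X) = 1.4407 + 0.8154 = 2.2561 bits
  H(X,Y) = 2.2560 bits
✓ Chain rule verified (Δ = 0.0001 is 4-dp rounding noise: each of the three values was rounded independently).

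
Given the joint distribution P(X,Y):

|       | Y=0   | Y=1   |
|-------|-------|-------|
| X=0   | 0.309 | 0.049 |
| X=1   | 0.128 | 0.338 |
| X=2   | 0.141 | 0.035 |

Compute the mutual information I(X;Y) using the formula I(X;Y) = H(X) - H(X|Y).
0.2543 bits

I(X;Y) = H(X) - H(X|Y)

Marginal of X (row sums):
  P(X=0) = 0.309 + 0.049 = 0.358
  P(X=1) = 0.128 + 0.338 = 0.466
  P(X=2) = 0.141 + 0.035 = 0.176
H(X) = -[0.358·log₂(0.358) + 0.466·log₂(0.466) + 0.176·log₂(0.176)]
  = 0.53054 + 0.51334 + 0.44112 = 1.4850 bits

Marginal of Y (column sums):
  P(Y=0) = 0.309 + 0.128 + 0.141 = 0.578
  P(Y=1) = 0.049 + 0.338 + 0.035 = 0.422
H(X|Y) = Σ_y P(y)·H(X|Y=y):
  Y=0: P(Y=0) = 0.578, P(X|Y=0) = (309/578, 64/289, 141/578) → H(X|Y=0) = 1.46116
  Y=1: P(Y=1) = 0.422, P(X|Y=1) = (49/422, 169/211, 35/422) → H(X|Y=1) = 0.91507
H(X|Y) = 0.578·1.46116 + 0.422·0.91507 = 1.2307 bits

I(X;Y) = H(X) - H(X|Y) = 1.4850 - 1.2307 = 0.2543 bits

Cross-check via I(X;Y) = H(X) + H(Y) - H(X,Y): computing H(Y) from the column sums and H(X,Y) from the 6 cells in the same way gives H(Y) = 0.9824 bits and H(X,Y) = 2.2131 bits, so
I(X;Y) = 1.4850 + 0.9824 - 2.2131 = 0.2543 bits ✓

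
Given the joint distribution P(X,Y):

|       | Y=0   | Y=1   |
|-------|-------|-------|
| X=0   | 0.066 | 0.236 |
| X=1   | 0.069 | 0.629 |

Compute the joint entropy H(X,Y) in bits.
1.4373 bits

H(X,Y) = -Σ_{x,y} P(x,y) log₂ P(x,y). Per-cell terms -P(x,y)·log₂P(x,y):
  X=0: 0.2588, 0.4916
  X=1: 0.2662, 0.4207
Sum of the 4 terms: H(X,Y) = 1.4373 bits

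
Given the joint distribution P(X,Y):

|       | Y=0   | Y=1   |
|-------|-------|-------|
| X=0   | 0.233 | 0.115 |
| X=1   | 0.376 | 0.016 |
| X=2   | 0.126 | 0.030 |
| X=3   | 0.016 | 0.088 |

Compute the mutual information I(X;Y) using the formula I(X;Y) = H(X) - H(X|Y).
0.2201 bits

I(X;Y) = H(X) - H(X|Y)

Marginal of X (row sums):
  P(X=0) = 0.233 + 0.115 = 0.348
  P(X=1) = 0.376 + 0.016 = 0.392
  P(X=2) = 0.126 + 0.030 = 0.156
  P(X=3) = 0.016 + 0.088 = 0.104
H(X) = -[0.348·log₂(0.348) + 0.392·log₂(0.392) + 0.156·log₂(0.156) + 0.104·log₂(0.104)]
  = 0.52995 + 0.52962 + 0.41814 + 0.33960 = 1.8173 bits

Marginal of Y (column sums):
  P(Y=0) = 0.233 + 0.376 + 0.126 + 0.016 = 0.751
  P(Y=1) = 0.115 + 0.016 + 0.030 + 0.088 = 0.249
H(X|Y) = Σ_y P(y)·H(X|Y=y):
  Y=0: P(Y=0) = 0.751, P(X|Y=0) = (233/751, 376/751, 126/751, 16/751) → H(X|Y=0) = 1.57395
  Y=1: P(Y=1) = 0.249, P(X|Y=1) = (115/249, 16/249, 10/83, 88/249) → H(X|Y=1) = 1.66736
H(X|Y) = 0.751·1.57395 + 0.249·1.66736 = 1.5972 bits

I(X;Y) = H(X) - H(X|Y) = 1.8173 - 1.5972 = 0.2201 bits

Cross-check via I(X;Y) = H(X) + H(Y) - H(X,Y): computing H(Y) from the column sums and H(X,Y) from the 8 cells in the same way gives H(Y) = 0.8097 bits and H(X,Y) = 2.4069 bits, so
I(X;Y) = 1.8173 + 0.8097 - 2.4069 = 0.2201 bits ✓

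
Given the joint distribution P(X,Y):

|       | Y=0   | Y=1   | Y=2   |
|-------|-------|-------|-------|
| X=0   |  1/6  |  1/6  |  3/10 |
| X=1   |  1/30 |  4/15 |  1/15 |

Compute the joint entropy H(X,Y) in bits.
2.3153 bits

H(X,Y) = -Σ_{x,y} P(x,y) log₂ P(x,y). Per-cell terms -P(x,y)·log₂P(x,y):
  X=0: 0.4308, 0.4308, 0.5211
  X=1: 0.1636, 0.5085, 0.2605
Sum of the 6 terms: H(X,Y) = 2.3153 bits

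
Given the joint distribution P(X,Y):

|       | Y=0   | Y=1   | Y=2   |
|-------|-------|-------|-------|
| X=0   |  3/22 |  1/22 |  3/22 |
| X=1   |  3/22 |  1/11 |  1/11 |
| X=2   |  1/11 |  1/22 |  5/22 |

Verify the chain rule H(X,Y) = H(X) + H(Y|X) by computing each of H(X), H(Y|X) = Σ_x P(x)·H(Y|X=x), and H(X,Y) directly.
H(X) = 1.5820 bits, H(Y|X) = 1.4286 bits, H(X,Y) = 3.0106 bits

Marginal of X (row sums):
  P(X=0) = 3/22 + 1/22 + 3/22 = 7/22
  P(X=1) = 3/22 + 1/11 + 1/11 = 7/22
  P(X=2) = 1/11 + 1/22 + 5/22 = 4/11
H(X) = -[(7/22)·log₂(7/22) + (7/22)·log₂(7/22) + (4/11)·log₂(4/11)]
  = 0.52566 + 0.52566 + 0.53070 = 1.5820 bits

H(Y|X) = Σ_x P(x)·H(Y|X=x):
  X=0: P(X=0) = 7/22, P(Y|X=0) = (3/7, 1/7, 3/7) → H(Y|X=0) = 1.44882
  X=1: P(X=1) = 7/22, P(Y|X=1) = (3/7, 2/7, 2/7) → H(Y|X=1) = 1.55666
  X=2: P(X=2) = 4/11, P(Y|X=2) = (1/4, 1/8, 5/8) → H(Y|X=2) = 1.29879
H(Y|X) = (7/22)·1.44882 + (7/22)·1.55666 + (4/11)·1.29879 = 1.4286 bits

H(X,Y) = -Σ_{x,y} P(x,y) log₂ P(x,y). Per-cell terms -P(x,y)·log₂P(x,y):
  X=0: 0.39197, 0.20270, 0.39197
  X=1: 0.39197, 0.31449, 0.31449
  X=2: 0.31449, 0.20270, 0.48580
Sum of the 9 terms: H(X,Y) = 3.0106 bits

Chain rule check:
  H(X) + H(Y|X) = 1.5820 + 1.4286 = 3.0106 bits
  H(X,Y) = 3.0106 bits
✓ Chain rule verified.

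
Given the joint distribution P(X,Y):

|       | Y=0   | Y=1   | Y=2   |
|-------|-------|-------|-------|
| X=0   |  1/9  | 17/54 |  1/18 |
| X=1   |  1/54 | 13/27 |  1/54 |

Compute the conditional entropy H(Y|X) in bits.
0.8306 bits

H(Y|X) = H(X,Y) - H(X)

H(X,Y) = -Σ_{x,y} P(x,y) log₂ P(x,y). Per-cell terms -P(x,y)·log₂P(x,y):
  X=0: 0.35221, 0.52493, 0.23166
  X=1: 0.10657, 0.50770, 0.10657
Sum of the 6 terms: H(X,Y) = 1.8296 bits

Marginal of X (row sums):
  P(X=0) = 1/9 + 17/54 + 1/18 = 13/27
  P(X=1) = 1/54 + 13/27 + 1/54 = 14/27
H(X) = -[(13/27)·log₂(13/27) + (14/27)·log₂(14/27)]
  = 0.50770 + 0.49131 = 0.9990 bits

H(Y|X) = H(X,Y) - H(X) = 1.8296 - 0.9990 = 0.8306 bits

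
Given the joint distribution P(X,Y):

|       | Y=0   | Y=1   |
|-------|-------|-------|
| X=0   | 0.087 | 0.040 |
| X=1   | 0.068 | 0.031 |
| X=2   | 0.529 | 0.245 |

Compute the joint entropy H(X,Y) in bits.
1.8944 bits

H(X,Y) = -Σ_{x,y} P(x,y) log₂ P(x,y). Per-cell terms -P(x,y)·log₂P(x,y):
  X=0: 0.30649, 0.18575
  X=1: 0.26373, 0.15536
  X=2: 0.48597, 0.49714
Sum of the 6 terms: H(X,Y) = 1.8944 bits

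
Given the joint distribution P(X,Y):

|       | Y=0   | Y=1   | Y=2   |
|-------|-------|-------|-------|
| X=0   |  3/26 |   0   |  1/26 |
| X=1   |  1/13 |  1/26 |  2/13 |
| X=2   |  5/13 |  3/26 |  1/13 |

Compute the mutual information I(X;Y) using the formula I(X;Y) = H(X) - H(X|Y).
0.1704 bits

I(X;Y) = H(X) - H(X|Y)

Marginal of X (row sums):
  P(X=0) = 3/26 + 0 + 1/26 = 2/13
  P(X=1) = 1/13 + 1/26 + 2/13 = 7/26
  P(X=2) = 5/13 + 3/26 + 1/13 = 15/26
H(X) = -[(2/13)·log₂(2/13) + (7/26)·log₂(7/26) + (15/26)·log₂(15/26)]
  = 0.41545 + 0.50968 + 0.45782 = 1.38295 bits

Marginal of Y (column sums):
  P(Y=0) = 3/26 + 1/13 + 5/13 = 15/26
  P(Y=1) = 0 + 1/26 + 3/26 = 2/13
  P(Y=2) = 1/26 + 2/13 + 1/13 = 7/26
H(X|Y) = Σ_y P(y)·H(X|Y=y):
  Y=0: P(Y=0) = 15/26, P(X|Y=0) = (1/5, 2/15, 2/3) → H(X|Y=0) = 1.24195
  Y=1: P(Y=1) = 2/13, P(X|Y=1) = (0, 1/4, 3/4) → H(X|Y=1) = 0.81128
  Y=2: P(Y=2) = 7/26, P(X|Y=2) = (1/7, 4/7, 2/7) → H(X|Y=2) = 1.37878
H(X|Y) = (15/26)·1.24195 + (2/13)·0.81128 + (7/26)·1.37878 = 1.21253 bits

I(X;Y) = H(X) - H(X|Y) = 1.38295 - 1.21253 = 0.1704 bits

Cross-check via I(X;Y) = H(X) + H(Y) - H(X,Y): computing H(Y) from the column sums and H(X,Y) from the 9 cells in the same way gives H(Y) = 1.38295 bits and H(X,Y) = 2.59548 bits, so
I(X;Y) = 1.38295 + 1.38295 - 2.59548 = 0.1704 bits ✓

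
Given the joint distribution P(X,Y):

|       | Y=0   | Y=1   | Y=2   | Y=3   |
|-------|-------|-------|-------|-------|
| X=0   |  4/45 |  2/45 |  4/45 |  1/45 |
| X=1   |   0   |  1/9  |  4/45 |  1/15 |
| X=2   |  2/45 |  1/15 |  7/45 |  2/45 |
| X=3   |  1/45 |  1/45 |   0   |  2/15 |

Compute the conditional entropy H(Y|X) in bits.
1.6021 bits

H(Y|X) = H(X,Y) - H(X)

H(X,Y) = -Σ_{x,y} P(x,y) log₂ P(x,y). Per-cell terms -P(x,y)·log₂P(x,y):
  X=0: 0.31039, 0.19964, 0.31039, 0.12204
  X=1: 0.00000, 0.35221, 0.31039, 0.26046
  X=2: 0.19964, 0.26046, 0.41759, 0.19964
  X=3: 0.12204, 0.12204, 0.00000, 0.38759
  (cells with P = 0 contribute 0)
Sum of the 16 terms: H(X,Y) = 3.5745 bits

Marginal of X (row sums):
  P(X=0) = 4/45 + 2/45 + 4/45 + 1/45 = 11/45
  P(X=1) = 0 + 1/9 + 4/45 + 1/15 = 4/15
  P(X=2) = 2/45 + 1/15 + 7/45 + 2/45 = 14/45
  P(X=3) = 1/45 + 1/45 + 0 + 2/15 = 8/45
H(X) = -[(11/45)·log₂(11/45) + (4/15)·log₂(4/15) + (14/45)·log₂(14/45) + (8/45)·log₂(8/45)]
  = 0.49681 + 0.50850 + 0.52407 + 0.44300 = 1.9724 bits

H(Y|X) = H(X,Y) - H(X) = 3.5745 - 1.9724 = 1.6021 bits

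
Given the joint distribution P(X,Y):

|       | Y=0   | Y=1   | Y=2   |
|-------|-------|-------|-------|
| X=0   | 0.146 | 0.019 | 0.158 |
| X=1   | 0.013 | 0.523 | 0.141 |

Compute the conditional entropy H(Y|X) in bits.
0.9959 bits

H(Y|X) = H(X,Y) - H(X)

H(X,Y) = -Σ_{x,y} P(x,y) log₂ P(x,y). Per-cell terms -P(x,y)·log₂P(x,y):
  X=0: 0.4053, 0.1086, 0.4206
  X=1: 0.0814, 0.4891, 0.3985
Sum of the 6 terms: H(X,Y) = 1.9035 bits

Marginal of X (row sums):
  P(X=0) = 0.146 + 0.019 + 0.158 = 0.323
  P(X=1) = 0.013 + 0.523 + 0.141 = 0.677
H(X) = -[0.323·log₂(0.323) + 0.677·log₂(0.677)]
  = 0.5266 + 0.3810 = 0.9076 bits

H(Y|X) = H(X,Y) - H(X) = 1.9035 - 0.9076 = 0.9959 bits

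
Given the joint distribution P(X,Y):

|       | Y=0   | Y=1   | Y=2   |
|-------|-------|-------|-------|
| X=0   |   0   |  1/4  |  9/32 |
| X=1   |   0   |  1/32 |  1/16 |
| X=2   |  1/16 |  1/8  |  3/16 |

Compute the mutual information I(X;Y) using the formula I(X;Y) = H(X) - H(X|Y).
0.0995 bits

I(X;Y) = H(X) - H(X|Y)

Marginal of X (row sums):
  P(X=0) = 0 + 1/4 + 9/32 = 17/32
  P(X=1) = 0 + 1/32 + 1/16 = 3/32
  P(X=2) = 1/16 + 1/8 + 3/16 = 3/8
H(X) = -[(17/32)·log₂(17/32) + (3/32)·log₂(3/32) + (3/8)·log₂(3/8)]
  = 0.484785 + 0.320160 + 0.530639 = 1.33558 bits

Marginal of Y (column sums):
  P(Y=0) = 0 + 0 + 1/16 = 1/16
  P(Y=1) = 1/4 + 1/32 + 1/8 = 13/32
  P(Y=2) = 9/32 + 1/16 + 3/16 = 17/32
H(X|Y) = Σ_y P(y)·H(X|Y=y):
  Y=0: P(Y=0) = 1/16, P(X|Y=0) = (0, 0, 1) → H(X|Y=0) = 0.000000
  Y=1: P(Y=1) = 13/32, P(X|Y=1) = (8/13, 1/13, 4/13) → H(X|Y=1) = 1.238901
  Y=2: P(Y=2) = 17/32, P(X|Y=2) = (9/17, 2/17, 6/17) → H(X|Y=2) = 1.379280
H(X|Y) = (1/16)·0.000000 + (13/32)·1.238901 + (17/32)·1.379280 = 1.23605 bits

I(X;Y) = H(X) - H(X|Y) = 1.33558 - 1.23605 = 0.0995 bits

Cross-check via I(X;Y) = H(X) + H(Y) - H(X,Y): computing H(Y) from the column sums and H(X,Y) from the 9 cells in the same way gives H(Y) = 1.26273 bits and H(X,Y) = 2.49878 bits, so
I(X;Y) = 1.33558 + 1.26273 - 2.49878 = 0.0995 bits ✓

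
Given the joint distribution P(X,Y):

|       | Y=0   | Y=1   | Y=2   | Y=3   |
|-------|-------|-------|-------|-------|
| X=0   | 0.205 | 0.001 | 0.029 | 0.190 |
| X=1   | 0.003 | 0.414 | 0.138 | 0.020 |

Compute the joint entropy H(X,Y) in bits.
2.1411 bits

H(X,Y) = -Σ_{x,y} P(x,y) log₂ P(x,y). Per-cell terms -P(x,y)·log₂P(x,y):
  X=0: 0.46869, 0.00997, 0.14813, 0.45523
  X=1: 0.02514, 0.52673, 0.39430, 0.11288
Sum of the 8 terms: H(X,Y) = 2.1411 bits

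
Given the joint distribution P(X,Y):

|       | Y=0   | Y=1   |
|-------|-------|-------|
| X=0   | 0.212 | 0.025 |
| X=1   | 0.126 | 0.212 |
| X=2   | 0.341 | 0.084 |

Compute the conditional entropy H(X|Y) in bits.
1.3824 bits

H(X|Y) = H(X,Y) - H(Y)

H(X,Y) = -Σ_{x,y} P(x,y) log₂ P(x,y). Per-cell terms -P(x,y)·log₂P(x,y):
  X=0: 0.47443, 0.13305
  X=1: 0.37655, 0.47443
  X=2: 0.52929, 0.30017
Sum of the 6 terms: H(X,Y) = 2.2879 bits

Marginal of Y (column sums):
  P(Y=0) = 0.212 + 0.126 + 0.341 = 0.679
  P(Y=1) = 0.025 + 0.212 + 0.084 = 0.321
H(Y) = -[0.679·log₂(0.679) + 0.321·log₂(0.321)]
  = 0.37923 + 0.52623 = 0.9055 bits

H(X|Y) = H(X,Y) - H(Y) = 2.2879 - 0.9055 = 1.3824 bits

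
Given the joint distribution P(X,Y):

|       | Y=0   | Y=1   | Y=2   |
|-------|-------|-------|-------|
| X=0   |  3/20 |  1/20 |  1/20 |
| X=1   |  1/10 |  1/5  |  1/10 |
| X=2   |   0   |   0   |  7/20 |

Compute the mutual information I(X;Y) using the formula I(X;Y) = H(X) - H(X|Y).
0.5573 bits

I(X;Y) = H(X) - H(X|Y)

Marginal of X (row sums):
  P(X=0) = 3/20 + 1/20 + 1/20 = 1/4
  P(X=1) = 1/10 + 1/5 + 1/10 = 2/5
  P(X=2) = 0 + 0 + 7/20 = 7/20
H(X) = -[(1/4)·log₂(1/4) + (2/5)·log₂(2/5) + (7/20)·log₂(7/20)]
  = 0.5000 + 0.5288 + 0.5301 = 1.5589 bits

Marginal of Y (column sums):
  P(Y=0) = 3/20 + 1/10 + 0 = 1/4
  P(Y=1) = 1/20 + 1/5 + 0 = 1/4
  P(Y=2) = 1/20 + 1/10 + 7/20 = 1/2
H(X|Y) = Σ_y P(y)·H(X|Y=y):
  Y=0: P(Y=0) = 1/4, P(X|Y=0) = (3/5, 2/5, 0) → H(X|Y=0) = 0.9710
  Y=1: P(Y=1) = 1/4, P(X|Y=1) = (1/5, 4/5, 0) → H(X|Y=1) = 0.7219
  Y=2: P(Y=2) = 1/2, P(X|Y=2) = (1/10, 1/5, 7/10) → H(X|Y=2) = 1.1568
H(X|Y) = (1/4)·0.9710 + (1/4)·0.7219 + (1/2)·1.1568 = 1.0016 bits

I(X;Y) = H(X) - H(X|Y) = 1.5589 - 1.0016 = 0.5573 bits

Cross-check via I(X;Y) = H(X) + H(Y) - H(X,Y): computing H(Y) from the column sums and H(X,Y) from the 9 cells in the same way gives H(Y) = 1.5000 bits and H(X,Y) = 2.5016 bits, so
I(X;Y) = 1.5589 + 1.5000 - 2.5016 = 0.5573 bits ✓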